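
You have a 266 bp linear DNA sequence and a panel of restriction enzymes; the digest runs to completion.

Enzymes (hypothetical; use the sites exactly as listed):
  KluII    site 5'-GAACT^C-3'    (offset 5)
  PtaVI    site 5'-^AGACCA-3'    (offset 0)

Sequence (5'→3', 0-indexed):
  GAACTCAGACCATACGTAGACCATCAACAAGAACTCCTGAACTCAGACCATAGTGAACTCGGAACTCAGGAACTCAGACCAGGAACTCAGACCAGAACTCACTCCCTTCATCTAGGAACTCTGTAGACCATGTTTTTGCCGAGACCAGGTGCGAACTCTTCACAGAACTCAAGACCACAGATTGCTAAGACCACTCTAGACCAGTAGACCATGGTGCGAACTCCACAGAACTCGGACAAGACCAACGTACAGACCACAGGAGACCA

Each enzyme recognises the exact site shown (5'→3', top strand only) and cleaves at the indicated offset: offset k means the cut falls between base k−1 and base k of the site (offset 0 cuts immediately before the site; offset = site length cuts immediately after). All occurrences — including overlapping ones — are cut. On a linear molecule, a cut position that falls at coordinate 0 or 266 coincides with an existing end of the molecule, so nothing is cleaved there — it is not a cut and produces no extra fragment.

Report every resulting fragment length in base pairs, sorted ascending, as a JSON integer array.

Scan for sites:
  KluII GAACTC/5: at [0, 30, 38, 54, 61, 69, 82, 94, 115, 152, 164, 217, 227] ⇒ [5, 35, 43, 59, 66, 74, 87, 99, 120, 157, 169, 222, 232]
  PtaVI AGACCA/0: at [6, 17, 44, 75, 88, 124, 141, 171, 187, 197, 205, 238, 250, 260] ⇒ [6, 17, 44, 75, 88, 124, 141, 171, 187, 197, 205, 238, 250, 260]

Pooled cuts: [5, 6, 17, 35, 43, 44, 59, 66, 74, 75, 87, 88, 99, 120, 124, 141, 157, 169, 171, 187, 197, 205, 222, 232, 238, 250, 260]

Fragment lengths:
  [0,5): 5 bp
  [5,6): 1 bp
  [6,17): 11 bp
  [17,35): 18 bp
  [35,43): 8 bp
  [43,44): 1 bp
  [44,59): 15 bp
  [59,66): 7 bp
  [66,74): 8 bp
  [74,75): 1 bp
  [75,87): 12 bp
  [87,88): 1 bp
  [88,99): 11 bp
  [99,120): 21 bp
  [120,124): 4 bp
  [124,141): 17 bp
  [141,157): 16 bp
  [157,169): 12 bp
  [169,171): 2 bp
  [171,187): 16 bp
  [187,197): 10 bp
  [197,205): 8 bp
  [205,222): 17 bp
  [222,232): 10 bp
  [232,238): 6 bp
  [238,250): 12 bp
  [250,260): 10 bp
  [260,266): 6 bp

[1,1,1,1,2,4,5,6,6,7,8,8,8,10,10,10,11,11,12,12,12,15,16,16,17,17,18,21]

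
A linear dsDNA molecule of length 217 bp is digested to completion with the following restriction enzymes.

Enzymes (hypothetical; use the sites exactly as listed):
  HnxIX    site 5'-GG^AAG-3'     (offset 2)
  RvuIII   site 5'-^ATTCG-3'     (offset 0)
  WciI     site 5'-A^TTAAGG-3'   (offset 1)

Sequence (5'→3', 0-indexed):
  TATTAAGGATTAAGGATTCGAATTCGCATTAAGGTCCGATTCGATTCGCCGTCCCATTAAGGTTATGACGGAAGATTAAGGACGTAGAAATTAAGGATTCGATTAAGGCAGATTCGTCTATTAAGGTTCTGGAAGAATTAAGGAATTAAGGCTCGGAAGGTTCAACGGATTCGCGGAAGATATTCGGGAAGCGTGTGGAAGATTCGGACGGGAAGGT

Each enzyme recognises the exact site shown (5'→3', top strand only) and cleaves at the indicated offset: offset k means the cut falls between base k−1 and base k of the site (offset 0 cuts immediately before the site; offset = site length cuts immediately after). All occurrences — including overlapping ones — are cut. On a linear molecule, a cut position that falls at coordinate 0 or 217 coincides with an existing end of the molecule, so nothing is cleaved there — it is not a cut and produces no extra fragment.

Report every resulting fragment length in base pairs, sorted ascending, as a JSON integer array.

[2,3,4,5,5,5,5,6,6,6,6,7,7,7,8,8,9,9,10,10,11,11,12,12,13,15,15]

Per-enzyme occurrences:
  HnxIX GGAAG/2: at [69, 130, 154, 174, 186, 196, 210] ⇒ [71, 132, 156, 176, 188, 198, 212]
  RvuIII ATTCG/0: at [15, 21, 38, 43, 96, 111, 168, 181, 201] ⇒ [15, 21, 38, 43, 96, 111, 168, 181, 201]
  WciI ATTAAGG/1: at [1, 8, 27, 55, 74, 89, 101, 119, 136, 144] ⇒ [2, 9, 28, 56, 75, 90, 102, 120, 137, 145]

Pooled cuts: [2, 9, 15, 21, 28, 38, 43, 56, 71, 75, 90, 96, 102, 111, 120, 132, 137, 145, 156, 168, 176, 181, 188, 198, 201, 212]

Fragment lengths:
  [0,2): 2 bp
  [2,9): 7 bp
  [9,15): 6 bp
  [15,21): 6 bp
  [21,28): 7 bp
  [28,38): 10 bp
  [38,43): 5 bp
  [43,56): 13 bp
  [56,71): 15 bp
  [71,75): 4 bp
  [75,90): 15 bp
  [90,96): 6 bp
  [96,102): 6 bp
  [102,111): 9 bp
  [111,120): 9 bp
  [120,132): 12 bp
  [132,137): 5 bp
  [137,145): 8 bp
  [145,156): 11 bp
  [156,168): 12 bp
  [168,176): 8 bp
  [176,181): 5 bp
  [181,188): 7 bp
  [188,198): 10 bp
  [198,201): 3 bp
  [201,212): 11 bp
  [212,217): 5 bp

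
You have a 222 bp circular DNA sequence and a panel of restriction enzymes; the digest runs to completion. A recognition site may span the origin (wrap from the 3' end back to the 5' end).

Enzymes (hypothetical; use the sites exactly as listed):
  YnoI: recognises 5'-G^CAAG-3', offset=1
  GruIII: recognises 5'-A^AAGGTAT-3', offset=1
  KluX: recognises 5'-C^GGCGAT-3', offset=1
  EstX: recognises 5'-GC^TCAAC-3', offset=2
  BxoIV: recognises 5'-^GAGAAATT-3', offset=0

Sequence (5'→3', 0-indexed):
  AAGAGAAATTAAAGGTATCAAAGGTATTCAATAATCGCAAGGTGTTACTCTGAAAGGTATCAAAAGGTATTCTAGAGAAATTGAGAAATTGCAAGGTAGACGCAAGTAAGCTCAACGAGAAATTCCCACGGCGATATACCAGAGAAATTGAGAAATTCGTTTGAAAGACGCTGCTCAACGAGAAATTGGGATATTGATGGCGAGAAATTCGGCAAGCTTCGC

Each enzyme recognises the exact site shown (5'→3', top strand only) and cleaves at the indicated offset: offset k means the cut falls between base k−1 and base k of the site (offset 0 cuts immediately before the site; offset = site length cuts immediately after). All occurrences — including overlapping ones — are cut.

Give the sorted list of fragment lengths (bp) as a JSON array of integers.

[3,5,5,8,8,9,9,9,9,9,10,11,11,11,12,13,16,17,22,25]

Site scan:
  YnoI GCAAG/1: at [36, 90, 101, 211, 220] ⇒ [37, 91, 102, 212, 221]
  GruIII AAAGGTAT/1: at [10, 19, 52, 62] ⇒ [11, 20, 53, 63]
  KluX CGGCGAT/1: at [128] ⇒ [129]
  EstX GCTCAAC/2: at [109, 172] ⇒ [111, 174]
  BxoIV GAGAAATT/0: at [2, 74, 82, 116, 141, 149, 179, 201] ⇒ [2, 74, 82, 116, 141, 149, 179, 201]

Pooled cuts: [2, 11, 20, 37, 53, 63, 74, 82, 91, 102, 111, 116, 129, 141, 149, 174, 179, 201, 212, 221]

Fragments:
  2→11: 9 bp
  11→20: 9 bp
  20→37: 17 bp
  37→53: 16 bp
  53→63: 10 bp
  63→74: 11 bp
  74→82: 8 bp
  82→91: 9 bp
  91→102: 11 bp
  102→111: 9 bp
  111→116: 5 bp
  116→129: 13 bp
  129→141: 12 bp
  141→149: 8 bp
  149→174: 25 bp
  174→179: 5 bp
  179→201: 22 bp
  201→212: 11 bp
  212→221: 9 bp
  221→2 (wrap): 222-221+2 = 3 bp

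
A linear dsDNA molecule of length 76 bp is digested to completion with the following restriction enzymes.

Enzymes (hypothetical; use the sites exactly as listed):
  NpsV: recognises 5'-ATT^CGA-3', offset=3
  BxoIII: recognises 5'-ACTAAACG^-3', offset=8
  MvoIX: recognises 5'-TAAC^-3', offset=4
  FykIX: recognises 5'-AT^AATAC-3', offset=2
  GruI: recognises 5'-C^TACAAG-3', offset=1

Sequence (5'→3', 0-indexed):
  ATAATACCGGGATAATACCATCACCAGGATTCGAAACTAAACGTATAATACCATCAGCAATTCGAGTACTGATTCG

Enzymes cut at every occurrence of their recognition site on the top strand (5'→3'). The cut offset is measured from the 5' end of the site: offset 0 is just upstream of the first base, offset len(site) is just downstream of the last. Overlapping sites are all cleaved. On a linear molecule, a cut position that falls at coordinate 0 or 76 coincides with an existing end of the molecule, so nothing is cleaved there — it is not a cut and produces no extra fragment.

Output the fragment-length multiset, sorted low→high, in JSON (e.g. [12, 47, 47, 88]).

[2,3,11,12,14,16,18]

Scan for sites:
  NpsV ATTCGA/3: at [28, 59] ⇒ [31, 62]
  BxoIII ACTAAACG/8: at [35] ⇒ [43]
  MvoIX (TAAC, off=4): no sites
  FykIX ATAATAC/2: at [0, 11, 44] ⇒ [2, 13, 46]
  GruI (CTACAAG, off=1): no sites

Pooled cuts: [2, 13, 31, 43, 46, 62]

Fragments:
  [0,2): 2 bp
  [2,13): 11 bp
  [13,31): 18 bp
  [31,43): 12 bp
  [43,46): 3 bp
  [46,62): 16 bp
  [62,76): 14 bp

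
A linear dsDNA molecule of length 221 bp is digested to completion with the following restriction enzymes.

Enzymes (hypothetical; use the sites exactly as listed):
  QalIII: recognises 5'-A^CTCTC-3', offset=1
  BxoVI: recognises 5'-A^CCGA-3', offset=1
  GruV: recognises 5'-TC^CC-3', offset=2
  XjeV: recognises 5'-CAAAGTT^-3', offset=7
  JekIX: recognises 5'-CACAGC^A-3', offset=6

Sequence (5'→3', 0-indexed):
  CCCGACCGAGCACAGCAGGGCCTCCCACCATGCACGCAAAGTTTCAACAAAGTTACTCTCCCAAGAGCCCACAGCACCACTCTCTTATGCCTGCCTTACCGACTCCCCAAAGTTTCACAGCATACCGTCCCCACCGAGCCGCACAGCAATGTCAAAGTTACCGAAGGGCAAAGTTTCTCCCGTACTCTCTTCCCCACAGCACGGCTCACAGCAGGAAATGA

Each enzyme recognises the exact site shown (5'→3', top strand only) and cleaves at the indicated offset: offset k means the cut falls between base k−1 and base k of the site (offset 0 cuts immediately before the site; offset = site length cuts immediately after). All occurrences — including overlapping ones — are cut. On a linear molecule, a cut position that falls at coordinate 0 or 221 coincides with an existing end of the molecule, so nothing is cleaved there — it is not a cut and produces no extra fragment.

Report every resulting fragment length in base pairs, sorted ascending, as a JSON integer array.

Scan for sites:
  QalIII ACTCTC/1: at [54, 78, 183] ⇒ [55, 79, 184]
  BxoVI ACCGA/1: at [4, 97, 132, 159] ⇒ [5, 98, 133, 160]
  GruV TCCC/2: at [22, 58, 103, 127, 177, 190] ⇒ [24, 60, 105, 129, 179, 192]
  XjeV CAAAGTT/7: at [36, 47, 107, 152, 168] ⇒ [43, 54, 114, 159, 175]
  JekIX CACAGCA/6: at [10, 69, 115, 141, 194, 206] ⇒ [16, 75, 121, 147, 200, 212]

Pooled cuts: [5, 16, 24, 43, 54, 55, 60, 75, 79, 98, 105, 114, 121, 129, 133, 147, 159, 160, 175, 179, 184, 192, 200, 212]

Fragments:
  [0,5): 5 bp
  [5,16): 11 bp
  [16,24): 8 bp
  [24,43): 19 bp
  [43,54): 11 bp
  [54,55): 1 bp
  [55,60): 5 bp
  [60,75): 15 bp
  [75,79): 4 bp
  [79,98): 19 bp
  [98,105): 7 bp
  [105,114): 9 bp
  [114,121): 7 bp
  [121,129): 8 bp
  [129,133): 4 bp
  [133,147): 14 bp
  [147,159): 12 bp
  [159,160): 1 bp
  [160,175): 15 bp
  [175,179): 4 bp
  [179,184): 5 bp
  [184,192): 8 bp
  [192,200): 8 bp
  [200,212): 12 bp
  [212,221): 9 bp

[1,1,4,4,4,5,5,5,7,7,8,8,8,8,9,9,11,11,12,12,14,15,15,19,19]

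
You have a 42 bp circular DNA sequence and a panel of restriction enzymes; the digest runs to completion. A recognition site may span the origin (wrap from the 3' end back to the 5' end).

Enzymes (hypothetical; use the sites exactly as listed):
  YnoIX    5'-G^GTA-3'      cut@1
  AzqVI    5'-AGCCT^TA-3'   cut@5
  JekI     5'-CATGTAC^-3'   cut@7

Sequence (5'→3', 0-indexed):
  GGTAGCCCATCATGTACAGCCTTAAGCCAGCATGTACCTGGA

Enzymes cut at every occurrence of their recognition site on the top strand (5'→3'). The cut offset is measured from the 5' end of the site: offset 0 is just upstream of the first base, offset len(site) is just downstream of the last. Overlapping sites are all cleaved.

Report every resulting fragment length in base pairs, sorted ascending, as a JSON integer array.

Scan for sites:
  YnoIX GGTA/1: at [0] ⇒ [1]
  AzqVI AGCCTTA/5: at [17] ⇒ [22]
  JekI CATGTAC/7: at [10, 30] ⇒ [17, 37]

Pooled cuts: [1, 17, 22, 37]

Fragment lengths:
  1→17: 16 bp
  17→22: 5 bp
  22→37: 15 bp
  37→1 (wrap): 42-37+1 = 6 bp

[5,6,15,16]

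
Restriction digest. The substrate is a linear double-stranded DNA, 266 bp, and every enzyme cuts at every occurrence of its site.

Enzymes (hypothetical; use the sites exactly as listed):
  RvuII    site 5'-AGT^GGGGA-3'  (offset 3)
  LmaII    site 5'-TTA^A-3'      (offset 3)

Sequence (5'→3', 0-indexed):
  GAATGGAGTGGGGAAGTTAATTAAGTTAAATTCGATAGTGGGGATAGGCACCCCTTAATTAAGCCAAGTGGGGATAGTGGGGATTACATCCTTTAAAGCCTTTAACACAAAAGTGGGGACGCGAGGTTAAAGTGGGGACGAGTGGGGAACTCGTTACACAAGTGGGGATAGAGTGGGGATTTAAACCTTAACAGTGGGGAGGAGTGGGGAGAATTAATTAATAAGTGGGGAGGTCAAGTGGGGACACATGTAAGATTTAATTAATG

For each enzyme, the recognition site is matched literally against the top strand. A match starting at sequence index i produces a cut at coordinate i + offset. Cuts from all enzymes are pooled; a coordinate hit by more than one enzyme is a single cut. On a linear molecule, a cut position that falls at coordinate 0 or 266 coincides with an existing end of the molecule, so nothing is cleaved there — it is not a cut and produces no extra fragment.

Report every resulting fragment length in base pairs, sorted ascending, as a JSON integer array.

Site scan:
  RvuII (AGTGGGGA, off=3): starts [6, 36, 66, 75, 111, 130, 140, 160, 171, 192, 202, 223, 236] → cuts [9, 39, 69, 78, 114, 133, 143, 163, 174, 195, 205, 226, 239]
  LmaII (TTAA, off=3): starts [16, 20, 25, 54, 58, 92, 101, 126, 180, 187, 213, 217, 256, 260] → cuts [19, 23, 28, 57, 61, 95, 104, 129, 183, 190, 216, 220, 259, 263]

Pooled cuts: [9, 19, 23, 28, 39, 57, 61, 69, 78, 95, 104, 114, 129, 133, 143, 163, 174, 183, 190, 195, 205, 216, 220, 226, 239, 259, 263]

Fragment lengths:
  [0,9): 9 bp
  [9,19): 10 bp
  [19,23): 4 bp
  [23,28): 5 bp
  [28,39): 11 bp
  [39,57): 18 bp
  [57,61): 4 bp
  [61,69): 8 bp
  [69,78): 9 bp
  [78,95): 17 bp
  [95,104): 9 bp
  [104,114): 10 bp
  [114,129): 15 bp
  [129,133): 4 bp
  [133,143): 10 bp
  [143,163): 20 bp
  [163,174): 11 bp
  [174,183): 9 bp
  [183,190): 7 bp
  [190,195): 5 bp
  [195,205): 10 bp
  [205,216): 11 bp
  [216,220): 4 bp
  [220,226): 6 bp
  [226,239): 13 bp
  [239,259): 20 bp
  [259,263): 4 bp
  [263,266): 3 bp

[3,4,4,4,4,4,5,5,6,7,8,9,9,9,9,10,10,10,10,11,11,11,13,15,17,18,20,20]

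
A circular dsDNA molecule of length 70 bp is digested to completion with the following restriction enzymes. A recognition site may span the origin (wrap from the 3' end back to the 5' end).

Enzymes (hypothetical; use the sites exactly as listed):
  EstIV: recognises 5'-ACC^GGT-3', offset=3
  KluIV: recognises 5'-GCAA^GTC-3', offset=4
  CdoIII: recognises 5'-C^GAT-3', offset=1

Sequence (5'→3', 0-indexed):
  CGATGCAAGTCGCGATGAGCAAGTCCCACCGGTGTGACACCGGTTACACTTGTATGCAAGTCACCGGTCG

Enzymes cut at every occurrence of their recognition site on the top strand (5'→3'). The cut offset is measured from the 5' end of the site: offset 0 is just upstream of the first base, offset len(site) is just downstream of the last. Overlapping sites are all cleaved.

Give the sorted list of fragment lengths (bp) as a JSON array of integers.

[5,6,6,7,8,9,11,18]

Per-enzyme occurrences:
  EstIV (ACCGGT, off=3): starts [27, 38, 62] → cuts [30, 41, 65]
  KluIV (GCAAGTC, off=4): starts [4, 18, 55] → cuts [8, 22, 59]
  CdoIII (CGAT, off=1): starts [0, 12] → cuts [1, 13]

All cut coordinates (distinct, sorted): [1, 8, 13, 22, 30, 41, 59, 65]

Fragments:
  1→8: 7 bp
  8→13: 5 bp
  13→22: 9 bp
  22→30: 8 bp
  30→41: 11 bp
  41→59: 18 bp
  59→65: 6 bp
  65→1 (wrap): 70-65+1 = 6 bp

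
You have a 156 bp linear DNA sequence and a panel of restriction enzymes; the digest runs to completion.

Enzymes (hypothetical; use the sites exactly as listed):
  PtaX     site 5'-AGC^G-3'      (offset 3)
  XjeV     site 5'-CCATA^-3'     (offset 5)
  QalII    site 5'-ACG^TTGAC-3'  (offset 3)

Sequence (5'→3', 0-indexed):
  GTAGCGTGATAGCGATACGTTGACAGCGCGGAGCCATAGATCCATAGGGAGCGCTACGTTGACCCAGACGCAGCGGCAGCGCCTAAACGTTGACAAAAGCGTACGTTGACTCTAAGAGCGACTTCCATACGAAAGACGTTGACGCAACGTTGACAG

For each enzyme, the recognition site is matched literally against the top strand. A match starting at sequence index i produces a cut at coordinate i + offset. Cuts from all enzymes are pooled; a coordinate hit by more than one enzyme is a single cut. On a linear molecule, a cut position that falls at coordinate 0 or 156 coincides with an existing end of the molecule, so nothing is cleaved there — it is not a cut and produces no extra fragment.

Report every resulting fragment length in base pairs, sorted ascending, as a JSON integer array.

[5,5,6,6,6,6,7,8,8,8,9,9,10,11,11,11,14,16]

Site scan:
  PtaX (AGCG, off=3): starts [2, 10, 24, 49, 71, 77, 97, 116] → cuts [5, 13, 27, 52, 74, 80, 100, 119]
  XjeV (CCATA, off=5): starts [33, 41, 124] → cuts [38, 46, 129]
  QalII (ACGTTGAC, off=3): starts [16, 55, 86, 102, 135, 146] → cuts [19, 58, 89, 105, 138, 149]

Pooled cuts: [5, 13, 19, 27, 38, 46, 52, 58, 74, 80, 89, 100, 105, 119, 129, 138, 149]

Fragment lengths:
  [0,5): 5 bp
  [5,13): 8 bp
  [13,19): 6 bp
  [19,27): 8 bp
  [27,38): 11 bp
  [38,46): 8 bp
  [46,52): 6 bp
  [52,58): 6 bp
  [58,74): 16 bp
  [74,80): 6 bp
  [80,89): 9 bp
  [89,100): 11 bp
  [100,105): 5 bp
  [105,119): 14 bp
  [119,129): 10 bp
  [129,138): 9 bp
  [138,149): 11 bp
  [149,156): 7 bp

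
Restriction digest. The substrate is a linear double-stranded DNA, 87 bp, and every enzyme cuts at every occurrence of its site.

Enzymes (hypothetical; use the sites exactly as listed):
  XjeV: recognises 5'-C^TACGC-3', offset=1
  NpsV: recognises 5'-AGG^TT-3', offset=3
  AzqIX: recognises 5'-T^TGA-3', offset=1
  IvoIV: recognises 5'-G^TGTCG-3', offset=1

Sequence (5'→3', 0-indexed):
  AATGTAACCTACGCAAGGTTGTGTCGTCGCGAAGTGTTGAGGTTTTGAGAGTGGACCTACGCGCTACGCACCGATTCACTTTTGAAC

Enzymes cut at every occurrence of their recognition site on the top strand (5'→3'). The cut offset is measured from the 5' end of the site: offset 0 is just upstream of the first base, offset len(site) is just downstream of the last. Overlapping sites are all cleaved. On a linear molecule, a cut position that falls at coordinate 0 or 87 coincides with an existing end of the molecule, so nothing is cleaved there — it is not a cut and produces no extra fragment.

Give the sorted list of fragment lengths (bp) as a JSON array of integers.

[3,3,5,5,7,9,9,12,16,18]

Per-enzyme occurrences:
  XjeV (CTACGC, off=1): starts [8, 56, 63] → cuts [9, 57, 64]
  NpsV (AGGTT, off=3): starts [15, 39] → cuts [18, 42]
  AzqIX (TTGA, off=1): starts [36, 44, 81] → cuts [37, 45, 82]
  IvoIV (GTGTCG, off=1): starts [20] → cuts [21]

Pooled cuts: [9, 18, 21, 37, 42, 45, 57, 64, 82]

Fragments:
  [0,9): 9 bp
  [9,18): 9 bp
  [18,21): 3 bp
  [21,37): 16 bp
  [37,42): 5 bp
  [42,45): 3 bp
  [45,57): 12 bp
  [57,64): 7 bp
  [64,82): 18 bp
  [82,87): 5 bp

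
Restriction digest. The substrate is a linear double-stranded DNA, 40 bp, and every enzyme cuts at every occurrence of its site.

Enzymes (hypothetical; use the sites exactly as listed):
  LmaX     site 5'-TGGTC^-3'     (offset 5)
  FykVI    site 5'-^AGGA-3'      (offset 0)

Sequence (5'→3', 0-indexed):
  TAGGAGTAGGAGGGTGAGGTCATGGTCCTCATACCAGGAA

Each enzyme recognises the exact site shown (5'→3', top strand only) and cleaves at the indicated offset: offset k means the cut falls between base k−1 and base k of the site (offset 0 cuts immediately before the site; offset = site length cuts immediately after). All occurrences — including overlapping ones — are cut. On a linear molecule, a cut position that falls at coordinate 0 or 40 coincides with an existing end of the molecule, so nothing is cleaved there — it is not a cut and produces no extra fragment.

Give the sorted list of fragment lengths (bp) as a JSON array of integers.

Site scan:
  LmaX TGGTC/5: at [22] ⇒ [27]
  FykVI AGGA/0: at [1, 7, 35] ⇒ [1, 7, 35]

Pooled cuts: [1, 7, 27, 35]

Fragment lengths:
  [0,1): 1 bp
  [1,7): 6 bp
  [7,27): 20 bp
  [27,35): 8 bp
  [35,40): 5 bp

[1,5,6,8,20]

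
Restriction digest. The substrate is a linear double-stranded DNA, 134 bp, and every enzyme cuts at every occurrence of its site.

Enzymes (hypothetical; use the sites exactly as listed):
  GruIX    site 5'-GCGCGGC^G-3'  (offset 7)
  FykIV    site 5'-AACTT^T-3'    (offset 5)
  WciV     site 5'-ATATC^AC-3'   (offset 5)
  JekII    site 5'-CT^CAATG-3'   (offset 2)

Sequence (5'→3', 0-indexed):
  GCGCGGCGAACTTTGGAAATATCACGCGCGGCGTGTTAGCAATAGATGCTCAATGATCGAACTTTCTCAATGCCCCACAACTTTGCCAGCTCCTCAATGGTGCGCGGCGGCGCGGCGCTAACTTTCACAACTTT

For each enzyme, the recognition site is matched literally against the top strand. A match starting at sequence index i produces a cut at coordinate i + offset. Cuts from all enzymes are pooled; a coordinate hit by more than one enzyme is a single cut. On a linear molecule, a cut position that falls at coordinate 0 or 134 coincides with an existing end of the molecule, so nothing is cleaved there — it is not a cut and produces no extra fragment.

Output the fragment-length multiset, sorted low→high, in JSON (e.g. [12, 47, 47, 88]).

[1,3,6,7,8,8,9,9,10,11,14,14,16,18]

Scan for sites:
  GruIX (GCGCGGCG, off=7): starts [0, 25, 101, 109] → cuts [7, 32, 108, 116]
  FykIV (AACTTT, off=5): starts [8, 59, 78, 119, 128] → cuts [13, 64, 83, 124, 133]
  WciV (ATATCAC, off=5): starts [18] → cuts [23]
  JekII (CTCAATG, off=2): starts [48, 65, 92] → cuts [50, 67, 94]

All cut coordinates (distinct, sorted): [7, 13, 23, 32, 50, 64, 67, 83, 94, 108, 116, 124, 133]

Fragment lengths:
  [0,7): 7 bp
  [7,13): 6 bp
  [13,23): 10 bp
  [23,32): 9 bp
  [32,50): 18 bp
  [50,64): 14 bp
  [64,67): 3 bp
  [67,83): 16 bp
  [83,94): 11 bp
  [94,108): 14 bp
  [108,116): 8 bp
  [116,124): 8 bp
  [124,133): 9 bp
  [133,134): 1 bp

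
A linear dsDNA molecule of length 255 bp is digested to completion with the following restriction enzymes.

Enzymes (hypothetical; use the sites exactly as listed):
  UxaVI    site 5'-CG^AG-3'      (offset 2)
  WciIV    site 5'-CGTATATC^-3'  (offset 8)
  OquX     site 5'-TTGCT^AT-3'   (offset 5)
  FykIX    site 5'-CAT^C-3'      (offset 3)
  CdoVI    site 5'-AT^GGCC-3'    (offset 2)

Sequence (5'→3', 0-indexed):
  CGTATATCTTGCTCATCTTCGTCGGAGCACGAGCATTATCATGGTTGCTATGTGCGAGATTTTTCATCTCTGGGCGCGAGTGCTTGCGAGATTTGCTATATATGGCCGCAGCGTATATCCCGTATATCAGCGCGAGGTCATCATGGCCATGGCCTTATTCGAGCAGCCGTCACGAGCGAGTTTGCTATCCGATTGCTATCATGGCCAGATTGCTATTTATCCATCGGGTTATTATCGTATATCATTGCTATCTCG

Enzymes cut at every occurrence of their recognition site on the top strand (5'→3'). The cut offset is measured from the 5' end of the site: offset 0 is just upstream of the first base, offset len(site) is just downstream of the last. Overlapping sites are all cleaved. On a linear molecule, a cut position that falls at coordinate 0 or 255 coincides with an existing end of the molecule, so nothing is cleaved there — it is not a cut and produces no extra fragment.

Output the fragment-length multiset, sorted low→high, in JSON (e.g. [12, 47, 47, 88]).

Scan for sites:
  UxaVI CGAG/2: at [29, 54, 76, 86, 132, 159, 172, 176] ⇒ [31, 56, 78, 88, 134, 161, 174, 178]
  WciIV CGTATATC/8: at [0, 111, 120, 235] ⇒ [8, 119, 128, 243]
  OquX TTGCTAT/5: at [44, 92, 181, 192, 209, 244] ⇒ [49, 97, 186, 197, 214, 249]
  FykIX CATC/3: at [13, 64, 138, 221] ⇒ [16, 67, 141, 224]
  CdoVI ATGGCC/2: at [101, 142, 148, 200] ⇒ [103, 144, 150, 202]

All cut coordinates (distinct, sorted): [8, 16, 31, 49, 56, 67, 78, 88, 97, 103, 119, 128, 134, 141, 144, 150, 161, 174, 178, 186, 197, 202, 214, 224, 243, 249]

Fragment lengths:
  [0,8): 8 bp
  [8,16): 8 bp
  [16,31): 15 bp
  [31,49): 18 bp
  [49,56): 7 bp
  [56,67): 11 bp
  [67,78): 11 bp
  [78,88): 10 bp
  [88,97): 9 bp
  [97,103): 6 bp
  [103,119): 16 bp
  [119,128): 9 bp
  [128,134): 6 bp
  [134,141): 7 bp
  [141,144): 3 bp
  [144,150): 6 bp
  [150,161): 11 bp
  [161,174): 13 bp
  [174,178): 4 bp
  [178,186): 8 bp
  [186,197): 11 bp
  [197,202): 5 bp
  [202,214): 12 bp
  [214,224): 10 bp
  [224,243): 19 bp
  [243,249): 6 bp
  [249,255): 6 bp

[3,4,5,6,6,6,6,6,7,7,8,8,8,9,9,10,10,11,11,11,11,12,13,15,16,18,19]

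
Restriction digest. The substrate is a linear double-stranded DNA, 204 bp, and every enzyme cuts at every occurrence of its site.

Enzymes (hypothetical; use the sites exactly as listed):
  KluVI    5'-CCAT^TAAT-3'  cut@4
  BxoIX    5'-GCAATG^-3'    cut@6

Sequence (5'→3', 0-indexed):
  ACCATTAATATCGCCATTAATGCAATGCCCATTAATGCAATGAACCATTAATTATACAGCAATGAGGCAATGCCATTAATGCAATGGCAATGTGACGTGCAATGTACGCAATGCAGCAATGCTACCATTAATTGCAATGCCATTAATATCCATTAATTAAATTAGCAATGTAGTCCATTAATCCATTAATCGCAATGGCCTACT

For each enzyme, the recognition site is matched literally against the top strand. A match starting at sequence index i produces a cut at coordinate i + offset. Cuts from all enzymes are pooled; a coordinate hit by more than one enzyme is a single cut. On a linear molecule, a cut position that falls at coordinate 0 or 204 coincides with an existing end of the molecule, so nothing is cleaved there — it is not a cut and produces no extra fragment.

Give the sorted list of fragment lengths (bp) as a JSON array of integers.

Per-enzyme occurrences:
  KluVI CCATTAAT/4: at [1, 13, 28, 44, 72, 124, 139, 149, 174, 182] ⇒ [5, 17, 32, 48, 76, 128, 143, 153, 178, 186]
  BxoIX GCAATG/6: at [21, 36, 58, 66, 80, 86, 98, 107, 115, 133, 164, 191] ⇒ [27, 42, 64, 72, 86, 92, 104, 113, 121, 139, 170, 197]

All cut coordinates (distinct, sorted): [5, 17, 27, 32, 42, 48, 64, 72, 76, 86, 92, 104, 113, 121, 128, 139, 143, 153, 170, 178, 186, 197]

Fragments:
  [0,5): 5 bp
  [5,17): 12 bp
  [17,27): 10 bp
  [27,32): 5 bp
  [32,42): 10 bp
  [42,48): 6 bp
  [48,64): 16 bp
  [64,72): 8 bp
  [72,76): 4 bp
  [76,86): 10 bp
  [86,92): 6 bp
  [92,104): 12 bp
  [104,113): 9 bp
  [113,121): 8 bp
  [121,128): 7 bp
  [128,139): 11 bp
  [139,143): 4 bp
  [143,153): 10 bp
  [153,170): 17 bp
  [170,178): 8 bp
  [178,186): 8 bp
  [186,197): 11 bp
  [197,204): 7 bp

[4,4,5,5,6,6,7,7,8,8,8,8,9,10,10,10,10,11,11,12,12,16,17]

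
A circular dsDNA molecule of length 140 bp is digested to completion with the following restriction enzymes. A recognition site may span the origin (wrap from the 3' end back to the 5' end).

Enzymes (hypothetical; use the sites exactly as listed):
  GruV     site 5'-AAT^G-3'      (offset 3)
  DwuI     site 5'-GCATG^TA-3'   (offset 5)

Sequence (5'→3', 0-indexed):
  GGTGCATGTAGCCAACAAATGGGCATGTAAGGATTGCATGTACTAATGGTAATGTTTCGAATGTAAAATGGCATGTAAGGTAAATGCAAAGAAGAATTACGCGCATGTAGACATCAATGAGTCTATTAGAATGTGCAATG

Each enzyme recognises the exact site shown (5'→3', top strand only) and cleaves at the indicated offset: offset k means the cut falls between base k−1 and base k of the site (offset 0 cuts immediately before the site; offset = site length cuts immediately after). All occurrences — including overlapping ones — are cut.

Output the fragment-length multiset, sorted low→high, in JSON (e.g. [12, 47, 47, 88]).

[6,6,7,7,7,7,9,9,10,11,12,13,14,22]

Per-enzyme occurrences:
  GruV (AATG, off=3): starts [17, 44, 50, 59, 66, 82, 115, 129, 136] → cuts [20, 47, 53, 62, 69, 85, 118, 132, 139]
  DwuI (GCATGTA, off=5): starts [3, 22, 35, 70, 102] → cuts [8, 27, 40, 75, 107]

Pooled cuts: [8, 20, 27, 40, 47, 53, 62, 69, 75, 85, 107, 118, 132, 139]

Fragment lengths:
  8→20: 12 bp
  20→27: 7 bp
  27→40: 13 bp
  40→47: 7 bp
  47→53: 6 bp
  53→62: 9 bp
  62→69: 7 bp
  69→75: 6 bp
  75→85: 10 bp
  85→107: 22 bp
  107→118: 11 bp
  118→132: 14 bp
  132→139: 7 bp
  139→8 (wrap): 140-139+8 = 9 bp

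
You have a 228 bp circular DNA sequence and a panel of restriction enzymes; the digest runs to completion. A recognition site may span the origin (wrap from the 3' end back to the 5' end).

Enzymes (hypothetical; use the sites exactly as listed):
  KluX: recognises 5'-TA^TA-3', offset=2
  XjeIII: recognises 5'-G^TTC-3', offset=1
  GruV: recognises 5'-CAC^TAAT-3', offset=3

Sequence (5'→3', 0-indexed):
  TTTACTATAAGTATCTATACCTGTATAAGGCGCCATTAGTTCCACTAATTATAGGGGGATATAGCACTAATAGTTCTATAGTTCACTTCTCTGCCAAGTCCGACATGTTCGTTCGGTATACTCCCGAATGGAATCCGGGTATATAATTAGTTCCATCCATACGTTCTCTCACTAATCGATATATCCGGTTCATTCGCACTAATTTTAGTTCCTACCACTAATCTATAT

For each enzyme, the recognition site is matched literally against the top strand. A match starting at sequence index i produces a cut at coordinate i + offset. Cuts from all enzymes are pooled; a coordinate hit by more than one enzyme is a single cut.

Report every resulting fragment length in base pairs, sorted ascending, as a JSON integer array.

[2,3,4,5,6,6,6,6,7,7,7,7,8,9,9,9,10,10,10,10,11,13,14,23,26]

Scan for sites:
  KluX (TATA, off=2): starts [5, 15, 23, 49, 59, 76, 116, 139, 141, 179, 223] → cuts [7, 17, 25, 51, 61, 78, 118, 141, 143, 181, 225]
  XjeIII (GTTC, off=1): starts [38, 72, 80, 106, 110, 149, 162, 187, 207] → cuts [39, 73, 81, 107, 111, 150, 163, 188, 208]
  GruV (CACTAAT, off=3): starts [42, 64, 169, 196, 215] → cuts [45, 67, 172, 199, 218]

Pooled cuts: [7, 17, 25, 39, 45, 51, 61, 67, 73, 78, 81, 107, 111, 118, 141, 143, 150, 163, 172, 181, 188, 199, 208, 218, 225]

Fragments:
  7→17: 10 bp
  17→25: 8 bp
  25→39: 14 bp
  39→45: 6 bp
  45→51: 6 bp
  51→61: 10 bp
  61→67: 6 bp
  67→73: 6 bp
  73→78: 5 bp
  78→81: 3 bp
  81→107: 26 bp
  107→111: 4 bp
  111→118: 7 bp
  118→141: 23 bp
  141→143: 2 bp
  143→150: 7 bp
  150→163: 13 bp
  163→172: 9 bp
  172→181: 9 bp
  181→188: 7 bp
  188→199: 11 bp
  199→208: 9 bp
  208→218: 10 bp
  218→225: 7 bp
  225→7 (wrap): 228-225+7 = 10 bp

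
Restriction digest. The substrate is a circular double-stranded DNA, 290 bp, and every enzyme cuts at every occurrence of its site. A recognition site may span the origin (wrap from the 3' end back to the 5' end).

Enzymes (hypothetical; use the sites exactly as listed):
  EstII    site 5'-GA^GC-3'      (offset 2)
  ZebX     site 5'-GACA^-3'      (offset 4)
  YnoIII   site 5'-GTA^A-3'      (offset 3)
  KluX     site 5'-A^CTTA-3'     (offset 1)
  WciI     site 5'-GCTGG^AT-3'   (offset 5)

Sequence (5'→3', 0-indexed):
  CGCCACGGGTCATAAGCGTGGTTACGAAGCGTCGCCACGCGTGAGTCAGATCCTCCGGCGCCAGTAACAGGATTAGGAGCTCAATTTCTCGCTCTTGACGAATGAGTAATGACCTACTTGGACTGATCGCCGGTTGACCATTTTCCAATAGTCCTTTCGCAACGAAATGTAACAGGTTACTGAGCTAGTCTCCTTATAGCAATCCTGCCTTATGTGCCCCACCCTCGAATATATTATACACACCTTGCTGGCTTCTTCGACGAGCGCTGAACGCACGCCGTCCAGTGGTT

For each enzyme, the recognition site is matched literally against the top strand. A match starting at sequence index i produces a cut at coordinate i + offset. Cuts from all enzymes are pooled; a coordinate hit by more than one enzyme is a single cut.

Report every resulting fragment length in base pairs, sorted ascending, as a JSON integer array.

Site scan:
  EstII GAGC/2: at [76, 181, 261] ⇒ [78, 183, 263]
  ZebX (GACA, off=4): no sites
  YnoIII GTAA/3: at [63, 105, 168] ⇒ [66, 108, 171]
  KluX (ACTTA, off=1): no sites
  WciI (GCTGGAT, off=5): no sites

All cut coordinates (distinct, sorted): [66, 78, 108, 171, 183, 263]

Fragment lengths:
  66→78: 12 bp
  78→108: 30 bp
  108→171: 63 bp
  171→183: 12 bp
  183→263: 80 bp
  263→66 (wrap): 290-263+66 = 93 bp

[12,12,30,63,80,93]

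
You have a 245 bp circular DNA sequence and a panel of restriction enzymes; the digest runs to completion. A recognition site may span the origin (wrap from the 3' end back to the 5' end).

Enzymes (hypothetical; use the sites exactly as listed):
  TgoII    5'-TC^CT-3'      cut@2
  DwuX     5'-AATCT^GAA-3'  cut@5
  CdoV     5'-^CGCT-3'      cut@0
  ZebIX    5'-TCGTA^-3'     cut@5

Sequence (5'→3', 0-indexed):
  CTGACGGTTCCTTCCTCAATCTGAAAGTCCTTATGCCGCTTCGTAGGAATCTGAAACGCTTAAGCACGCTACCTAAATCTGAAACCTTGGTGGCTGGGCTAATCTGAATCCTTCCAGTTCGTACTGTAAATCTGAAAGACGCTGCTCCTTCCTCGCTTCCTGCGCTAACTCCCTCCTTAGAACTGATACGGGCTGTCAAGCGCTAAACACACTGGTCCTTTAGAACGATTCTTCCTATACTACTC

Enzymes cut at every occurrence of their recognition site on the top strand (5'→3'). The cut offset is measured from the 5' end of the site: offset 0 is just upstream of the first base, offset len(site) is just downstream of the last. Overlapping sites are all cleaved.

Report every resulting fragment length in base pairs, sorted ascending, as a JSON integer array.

[2,3,4,4,4,5,6,6,7,7,7,8,8,9,10,10,10,11,13,13,14,17,17,25,25]

Per-enzyme occurrences:
  TgoII TCCT/2: at [8, 12, 27, 108, 145, 149, 157, 173, 215, 232, 243] ⇒ [0, 10, 14, 29, 110, 147, 151, 159, 175, 217, 234]
  DwuX AATCTGAA/5: at [17, 47, 75, 100, 128] ⇒ [22, 52, 80, 105, 133]
  CdoV CGCT/0: at [36, 56, 66, 139, 153, 162, 200] ⇒ [36, 56, 66, 139, 153, 162, 200]
  ZebIX TCGTA/5: at [40, 118] ⇒ [45, 123]

All cut coordinates (distinct, sorted): [0, 10, 14, 22, 29, 36, 45, 52, 56, 66, 80, 105, 110, 123, 133, 139, 147, 151, 153, 159, 162, 175, 200, 217, 234]

Fragments:
  0→10: 10 bp
  10→14: 4 bp
  14→22: 8 bp
  22→29: 7 bp
  29→36: 7 bp
  36→45: 9 bp
  45→52: 7 bp
  52→56: 4 bp
  56→66: 10 bp
  66→80: 14 bp
  80→105: 25 bp
  105→110: 5 bp
  110→123: 13 bp
  123→133: 10 bp
  133→139: 6 bp
  139→147: 8 bp
  147→151: 4 bp
  151→153: 2 bp
  153→159: 6 bp
  159→162: 3 bp
  162→175: 13 bp
  175→200: 25 bp
  200→217: 17 bp
  217→234: 17 bp
  234→0 (wrap): 245-234+0 = 11 bp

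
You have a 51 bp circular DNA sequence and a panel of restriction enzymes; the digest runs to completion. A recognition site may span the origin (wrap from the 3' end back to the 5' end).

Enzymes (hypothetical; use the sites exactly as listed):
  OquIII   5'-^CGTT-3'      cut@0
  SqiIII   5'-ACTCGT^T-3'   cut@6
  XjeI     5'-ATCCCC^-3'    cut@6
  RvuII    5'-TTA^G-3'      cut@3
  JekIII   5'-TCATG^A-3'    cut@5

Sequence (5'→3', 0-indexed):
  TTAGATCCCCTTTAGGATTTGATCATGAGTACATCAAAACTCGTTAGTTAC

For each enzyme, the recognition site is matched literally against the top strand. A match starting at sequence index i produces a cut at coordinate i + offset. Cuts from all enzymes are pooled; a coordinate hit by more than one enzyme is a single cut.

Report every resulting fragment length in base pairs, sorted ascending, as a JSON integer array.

[2,3,4,7,8,13,14]

Per-enzyme occurrences:
  OquIII (CGTT, off=0): starts [41] → cuts [41]
  SqiIII (ACTCGTT, off=6): starts [38] → cuts [44]
  XjeI (ATCCCC, off=6): starts [4] → cuts [10]
  RvuII (TTAG, off=3): starts [0, 11, 43] → cuts [3, 14, 46]
  JekIII (TCATGA, off=5): starts [22] → cuts [27]

Pooled cuts: [3, 10, 14, 27, 41, 44, 46]

Fragments:
  3→10: 7 bp
  10→14: 4 bp
  14→27: 13 bp
  27→41: 14 bp
  41→44: 3 bp
  44→46: 2 bp
  46→3 (wrap): 51-46+3 = 8 bp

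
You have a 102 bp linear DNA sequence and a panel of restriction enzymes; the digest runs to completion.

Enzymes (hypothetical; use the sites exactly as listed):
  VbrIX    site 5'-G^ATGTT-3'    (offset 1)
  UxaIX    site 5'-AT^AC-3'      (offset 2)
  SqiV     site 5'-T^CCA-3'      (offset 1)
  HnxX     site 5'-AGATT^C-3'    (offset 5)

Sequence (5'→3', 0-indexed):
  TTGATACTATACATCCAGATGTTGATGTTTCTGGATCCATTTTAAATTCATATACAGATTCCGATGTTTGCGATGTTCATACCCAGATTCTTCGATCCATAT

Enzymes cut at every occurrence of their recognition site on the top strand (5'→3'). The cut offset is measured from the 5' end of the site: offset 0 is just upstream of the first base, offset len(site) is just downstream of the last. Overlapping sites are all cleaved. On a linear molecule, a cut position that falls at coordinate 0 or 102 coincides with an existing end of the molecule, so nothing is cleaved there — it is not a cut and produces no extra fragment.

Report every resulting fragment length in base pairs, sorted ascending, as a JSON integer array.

Site scan:
  VbrIX GATGTT/1: at [17, 23, 62, 71] ⇒ [18, 24, 63, 72]
  UxaIX ATAC/2: at [3, 8, 51, 78] ⇒ [5, 10, 53, 80]
  SqiV TCCA/1: at [13, 35, 95] ⇒ [14, 36, 96]
  HnxX AGATTC/5: at [55, 84] ⇒ [60, 89]

All cut coordinates (distinct, sorted): [5, 10, 14, 18, 24, 36, 53, 60, 63, 72, 80, 89, 96]

Fragment lengths:
  [0,5): 5 bp
  [5,10): 5 bp
  [10,14): 4 bp
  [14,18): 4 bp
  [18,24): 6 bp
  [24,36): 12 bp
  [36,53): 17 bp
  [53,60): 7 bp
  [60,63): 3 bp
  [63,72): 9 bp
  [72,80): 8 bp
  [80,89): 9 bp
  [89,96): 7 bp
  [96,102): 6 bp

[3,4,4,5,5,6,6,7,7,8,9,9,12,17]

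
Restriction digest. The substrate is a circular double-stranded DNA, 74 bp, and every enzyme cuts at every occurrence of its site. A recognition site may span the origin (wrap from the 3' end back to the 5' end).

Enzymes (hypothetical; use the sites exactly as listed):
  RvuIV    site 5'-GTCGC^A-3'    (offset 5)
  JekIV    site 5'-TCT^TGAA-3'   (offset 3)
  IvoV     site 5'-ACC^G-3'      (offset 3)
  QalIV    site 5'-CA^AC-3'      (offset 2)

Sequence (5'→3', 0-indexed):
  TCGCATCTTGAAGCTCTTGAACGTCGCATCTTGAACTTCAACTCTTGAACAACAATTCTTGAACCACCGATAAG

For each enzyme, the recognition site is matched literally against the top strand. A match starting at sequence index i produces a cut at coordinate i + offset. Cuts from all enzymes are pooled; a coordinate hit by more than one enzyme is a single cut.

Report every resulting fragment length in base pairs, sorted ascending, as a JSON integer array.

Site scan:
  RvuIV (GTCGCA, off=5): starts [22, 73] → cuts [4, 27]
  JekIV (TCTTGAA, off=3): starts [5, 14, 28, 42, 56] → cuts [8, 17, 31, 45, 59]
  IvoV (ACCG, off=3): starts [65] → cuts [68]
  QalIV (CAAC, off=2): starts [38, 49] → cuts [40, 51]

All cut coordinates (distinct, sorted): [4, 8, 17, 27, 31, 40, 45, 51, 59, 68]

Fragments:
  4→8: 4 bp
  8→17: 9 bp
  17→27: 10 bp
  27→31: 4 bp
  31→40: 9 bp
  40→45: 5 bp
  45→51: 6 bp
  51→59: 8 bp
  59→68: 9 bp
  68→4 (wrap): 74-68+4 = 10 bp

[4,4,5,6,8,9,9,9,10,10]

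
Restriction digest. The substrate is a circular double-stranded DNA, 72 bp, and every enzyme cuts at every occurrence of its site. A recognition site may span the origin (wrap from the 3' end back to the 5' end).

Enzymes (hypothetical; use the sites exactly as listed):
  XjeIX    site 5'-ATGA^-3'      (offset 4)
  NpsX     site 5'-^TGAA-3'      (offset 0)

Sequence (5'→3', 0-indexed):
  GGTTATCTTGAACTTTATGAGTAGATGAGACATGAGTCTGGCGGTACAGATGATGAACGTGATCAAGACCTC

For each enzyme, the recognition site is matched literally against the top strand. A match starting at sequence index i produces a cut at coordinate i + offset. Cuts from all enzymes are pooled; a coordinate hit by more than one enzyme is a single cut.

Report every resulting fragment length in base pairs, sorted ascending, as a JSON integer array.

[3,7,8,12,18,24]

Site scan:
  XjeIX ATGA/4: at [16, 24, 31, 49, 52] ⇒ [20, 28, 35, 53, 56]
  NpsX TGAA/0: at [8, 53] ⇒ [8, 53]

Pooled cuts: [8, 20, 28, 35, 53, 56]

Fragments:
  8→20: 12 bp
  20→28: 8 bp
  28→35: 7 bp
  35→53: 18 bp
  53→56: 3 bp
  56→8 (wrap): 72-56+8 = 24 bp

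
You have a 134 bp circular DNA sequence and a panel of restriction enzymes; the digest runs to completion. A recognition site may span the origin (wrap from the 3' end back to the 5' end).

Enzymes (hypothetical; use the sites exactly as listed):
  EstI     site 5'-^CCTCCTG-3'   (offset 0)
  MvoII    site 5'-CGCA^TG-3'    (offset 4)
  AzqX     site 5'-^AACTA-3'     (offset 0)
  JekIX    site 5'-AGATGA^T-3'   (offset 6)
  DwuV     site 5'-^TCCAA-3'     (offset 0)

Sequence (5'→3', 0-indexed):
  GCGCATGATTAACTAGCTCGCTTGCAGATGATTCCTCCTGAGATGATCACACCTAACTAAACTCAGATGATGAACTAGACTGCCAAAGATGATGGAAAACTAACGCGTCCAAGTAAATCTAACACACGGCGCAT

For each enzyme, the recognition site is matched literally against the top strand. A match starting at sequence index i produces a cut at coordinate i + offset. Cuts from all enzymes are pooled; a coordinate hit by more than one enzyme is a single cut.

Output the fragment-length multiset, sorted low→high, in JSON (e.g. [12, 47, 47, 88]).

Scan for sites:
  EstI CCTCCTG/0: at [33] ⇒ [33]
  MvoII CGCATG/4: at [1, 129] ⇒ [5, 133]
  AzqX AACTA/0: at [10, 54, 72, 97] ⇒ [10, 54, 72, 97]
  JekIX AGATGAT/6: at [25, 40, 64, 86] ⇒ [31, 46, 70, 92]
  DwuV TCCAA/0: at [107] ⇒ [107]

All cut coordinates (distinct, sorted): [5, 10, 31, 33, 46, 54, 70, 72, 92, 97, 107, 133]

Fragment lengths:
  5→10: 5 bp
  10→31: 21 bp
  31→33: 2 bp
  33→46: 13 bp
  46→54: 8 bp
  54→70: 16 bp
  70→72: 2 bp
  72→92: 20 bp
  92→97: 5 bp
  97→107: 10 bp
  107→133: 26 bp
  133→5 (wrap): 134-133+5 = 6 bp

[2,2,5,5,6,8,10,13,16,20,21,26]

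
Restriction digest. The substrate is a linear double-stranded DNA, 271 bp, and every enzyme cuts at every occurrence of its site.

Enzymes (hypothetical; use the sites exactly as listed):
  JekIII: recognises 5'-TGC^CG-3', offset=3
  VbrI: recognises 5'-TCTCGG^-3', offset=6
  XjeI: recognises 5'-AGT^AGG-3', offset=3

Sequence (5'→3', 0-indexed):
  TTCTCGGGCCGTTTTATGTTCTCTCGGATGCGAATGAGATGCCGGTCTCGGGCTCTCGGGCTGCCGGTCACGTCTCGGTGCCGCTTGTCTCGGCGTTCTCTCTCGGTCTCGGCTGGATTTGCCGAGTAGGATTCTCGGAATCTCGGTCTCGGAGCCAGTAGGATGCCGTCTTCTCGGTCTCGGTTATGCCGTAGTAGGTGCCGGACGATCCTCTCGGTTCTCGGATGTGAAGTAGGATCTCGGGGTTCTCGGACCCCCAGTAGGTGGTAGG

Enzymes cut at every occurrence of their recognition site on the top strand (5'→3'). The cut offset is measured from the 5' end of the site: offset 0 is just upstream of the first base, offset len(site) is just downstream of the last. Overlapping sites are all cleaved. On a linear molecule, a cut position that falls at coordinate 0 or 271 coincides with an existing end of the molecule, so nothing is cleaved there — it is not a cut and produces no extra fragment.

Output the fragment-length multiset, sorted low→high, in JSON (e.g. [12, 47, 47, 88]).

[3,5,5,6,6,6,6,6,6,7,7,7,7,8,8,9,9,9,9,10,10,10,11,11,12,13,14,15,16,20]

Scan for sites:
  JekIII TGCCG/3: at [39, 61, 78, 119, 163, 186, 198] ⇒ [42, 64, 81, 122, 166, 189, 201]
  VbrI TCTCGG/6: at [1, 21, 45, 53, 72, 87, 100, 106, 132, 140, 146, 171, 177, 211, 218, 237, 246] ⇒ [7, 27, 51, 59, 78, 93, 106, 112, 138, 146, 152, 177, 183, 217, 224, 243, 252]
  XjeI AGTAGG/3: at [124, 156, 192, 230, 258] ⇒ [127, 159, 195, 233, 261]

All cut coordinates (distinct, sorted): [7, 27, 42, 51, 59, 64, 78, 81, 93, 106, 112, 122, 127, 138, 146, 152, 159, 166, 177, 183, 189, 195, 201, 217, 224, 233, 243, 252, 261]

Fragments:
  [0,7): 7 bp
  [7,27): 20 bp
  [27,42): 15 bp
  [42,51): 9 bp
  [51,59): 8 bp
  [59,64): 5 bp
  [64,78): 14 bp
  [78,81): 3 bp
  [81,93): 12 bp
  [93,106): 13 bp
  [106,112): 6 bp
  [112,122): 10 bp
  [122,127): 5 bp
  [127,138): 11 bp
  [138,146): 8 bp
  [146,152): 6 bp
  [152,159): 7 bp
  [159,166): 7 bp
  [166,177): 11 bp
  [177,183): 6 bp
  [183,189): 6 bp
  [189,195): 6 bp
  [195,201): 6 bp
  [201,217): 16 bp
  [217,224): 7 bp
  [224,233): 9 bp
  [233,243): 10 bp
  [243,252): 9 bp
  [252,261): 9 bp
  [261,271): 10 bp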